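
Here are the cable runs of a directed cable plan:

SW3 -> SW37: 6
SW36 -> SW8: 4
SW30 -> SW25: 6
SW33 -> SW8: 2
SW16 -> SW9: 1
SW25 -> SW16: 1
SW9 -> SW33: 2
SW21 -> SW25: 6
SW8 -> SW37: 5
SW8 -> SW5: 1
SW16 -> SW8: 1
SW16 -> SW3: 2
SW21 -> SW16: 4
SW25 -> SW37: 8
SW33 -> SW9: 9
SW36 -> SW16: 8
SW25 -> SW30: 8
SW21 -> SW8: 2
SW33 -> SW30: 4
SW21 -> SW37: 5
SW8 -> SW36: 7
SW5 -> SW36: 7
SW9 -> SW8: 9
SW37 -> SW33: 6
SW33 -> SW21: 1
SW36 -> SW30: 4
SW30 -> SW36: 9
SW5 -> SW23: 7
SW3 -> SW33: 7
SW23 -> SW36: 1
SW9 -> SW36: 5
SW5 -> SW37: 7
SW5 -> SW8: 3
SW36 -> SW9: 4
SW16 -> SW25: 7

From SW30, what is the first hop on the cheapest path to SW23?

SW25

Compare a few routes:
SW30–SW25–SW16–SW8–SW5–SW23: 6+1+1+1+7 = 16
SW30–SW25–SW16–SW9–SW33–SW21–SW8–SW5–SW23: 6+1+1+2+1+2+1+7 = 21
SW30–SW36–SW8–SW5–SW23: 9+4+1+7 = 21
SW30–SW25–SW16–SW9–SW33–SW8–SW5–SW23: 6+1+1+2+2+1+7 = 20
Cheapest is SW30–SW25–SW16–SW8–SW5–SW23 at 16.
So from SW30 the first move is to SW25.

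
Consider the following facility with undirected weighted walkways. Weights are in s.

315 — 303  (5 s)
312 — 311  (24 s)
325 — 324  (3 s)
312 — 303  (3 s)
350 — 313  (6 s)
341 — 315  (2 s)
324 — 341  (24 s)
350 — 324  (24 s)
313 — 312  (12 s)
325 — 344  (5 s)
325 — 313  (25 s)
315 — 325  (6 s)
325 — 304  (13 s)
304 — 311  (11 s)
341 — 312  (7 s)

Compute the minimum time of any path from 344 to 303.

Compare a few routes:
344–325–315–341–312–303: 5+6+2+7+3 = 23
344–325–315–303: 5+6+5 = 16
Cheapest is 344–325–315–303 at 16 s.

16 s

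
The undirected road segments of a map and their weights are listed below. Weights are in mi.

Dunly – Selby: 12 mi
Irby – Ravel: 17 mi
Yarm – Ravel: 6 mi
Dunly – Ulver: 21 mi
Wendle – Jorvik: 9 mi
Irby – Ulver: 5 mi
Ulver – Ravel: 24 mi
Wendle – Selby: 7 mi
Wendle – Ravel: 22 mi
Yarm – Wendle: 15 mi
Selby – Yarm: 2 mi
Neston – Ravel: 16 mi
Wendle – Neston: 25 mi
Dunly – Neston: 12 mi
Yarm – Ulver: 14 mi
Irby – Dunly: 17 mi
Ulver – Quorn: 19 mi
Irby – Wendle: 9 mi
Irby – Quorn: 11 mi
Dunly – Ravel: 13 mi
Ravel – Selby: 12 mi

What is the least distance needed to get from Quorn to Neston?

Enumerating some paths:
Quorn–Irby–Ulver–Dunly–Neston: 11+5+21+12 = 49
Quorn–Irby–Wendle–Neston: 11+9+25 = 45
Quorn–Irby–Ravel–Neston: 11+17+16 = 44
Quorn–Irby–Dunly–Neston: 11+17+12 = 40
The minimum is 40 mi via Quorn–Irby–Dunly–Neston.

40 mi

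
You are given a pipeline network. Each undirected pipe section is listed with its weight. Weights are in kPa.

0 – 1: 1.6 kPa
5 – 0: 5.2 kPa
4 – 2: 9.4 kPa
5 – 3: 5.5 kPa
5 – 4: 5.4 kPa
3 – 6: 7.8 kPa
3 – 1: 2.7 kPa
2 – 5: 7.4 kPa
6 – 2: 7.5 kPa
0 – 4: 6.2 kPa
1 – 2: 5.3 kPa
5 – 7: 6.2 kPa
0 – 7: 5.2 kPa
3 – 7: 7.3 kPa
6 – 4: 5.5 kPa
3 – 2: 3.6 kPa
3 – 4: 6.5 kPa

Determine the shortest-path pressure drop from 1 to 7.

Settle nodes by increasing distance from 1:
1: 0
0: 1.6  (via 1)
3: 2.7  (via 1)
2: 5.3  (via 1)
5: 6.8  (via 0)
7: 6.8  (via 0)
Shortest route: 1–0–7 = 6.8 kPa.

6.8 kPa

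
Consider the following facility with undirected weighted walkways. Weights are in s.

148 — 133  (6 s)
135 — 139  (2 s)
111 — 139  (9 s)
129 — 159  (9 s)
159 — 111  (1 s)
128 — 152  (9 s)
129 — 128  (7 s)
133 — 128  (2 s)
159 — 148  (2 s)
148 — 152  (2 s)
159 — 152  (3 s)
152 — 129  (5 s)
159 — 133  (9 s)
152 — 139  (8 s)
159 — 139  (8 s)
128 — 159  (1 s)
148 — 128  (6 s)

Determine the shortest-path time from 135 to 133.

Compare a few routes:
135–139–159–128–133: 2+8+1+2 = 13
135–139–111–159–128–133: 2+9+1+1+2 = 15
Cheapest is 135–139–159–128–133 at 13 s.

13 s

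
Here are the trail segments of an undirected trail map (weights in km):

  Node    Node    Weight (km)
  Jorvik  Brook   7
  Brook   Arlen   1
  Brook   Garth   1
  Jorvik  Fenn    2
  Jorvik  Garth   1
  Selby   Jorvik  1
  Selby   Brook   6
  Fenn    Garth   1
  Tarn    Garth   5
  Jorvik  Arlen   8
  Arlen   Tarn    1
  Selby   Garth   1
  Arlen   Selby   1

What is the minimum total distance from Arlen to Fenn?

Compare a few routes:
Arlen–Selby–Jorvik–Fenn: 1+1+2 = 4
Arlen–Selby–Garth–Fenn: 1+1+1 = 3
Arlen–Selby–Jorvik–Garth–Fenn: 1+1+1+1 = 4
Arlen–Brook–Garth–Jorvik–Fenn: 1+1+1+2 = 5
Cheapest is Arlen–Selby–Garth–Fenn at 3 km.

3 km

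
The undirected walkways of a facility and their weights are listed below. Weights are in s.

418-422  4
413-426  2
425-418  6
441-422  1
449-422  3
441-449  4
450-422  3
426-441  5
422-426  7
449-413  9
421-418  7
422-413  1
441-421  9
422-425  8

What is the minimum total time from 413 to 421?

11 s

Shortest distances from 413:
413: 0
422: 1  (via 413)
441: 2  (via 422)
426: 2  (via 413)
450: 4  (via 422)
449: 4  (via 422)
418: 5  (via 422)
425: 9  (via 422)
421: 11  (via 441)
Shortest route: 413–422–441–421 = 11 s.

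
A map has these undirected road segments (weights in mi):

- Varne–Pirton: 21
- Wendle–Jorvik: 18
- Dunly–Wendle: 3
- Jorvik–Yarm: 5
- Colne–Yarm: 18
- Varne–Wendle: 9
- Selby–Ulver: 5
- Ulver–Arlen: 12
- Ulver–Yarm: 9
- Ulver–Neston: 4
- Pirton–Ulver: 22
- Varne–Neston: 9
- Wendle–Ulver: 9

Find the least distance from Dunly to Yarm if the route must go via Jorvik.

Best Dunly to Jorvik: Dunly → Wendle → Jorvik costing 21
Shortest Jorvik→Yarm: Jorvik → Yarm = 5
Total via Jorvik: 21 + 5 = 26 mi.

26 mi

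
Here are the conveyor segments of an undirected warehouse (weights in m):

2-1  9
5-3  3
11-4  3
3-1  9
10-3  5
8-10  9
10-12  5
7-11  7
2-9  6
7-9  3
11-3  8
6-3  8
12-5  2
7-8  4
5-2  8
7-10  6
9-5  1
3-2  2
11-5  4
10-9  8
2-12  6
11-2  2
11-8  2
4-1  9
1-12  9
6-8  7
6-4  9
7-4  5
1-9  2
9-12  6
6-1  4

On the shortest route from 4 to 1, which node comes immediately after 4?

1

Compare a few routes:
4 → 11 → 5 → 9 → 1: 3+4+1+2 = 10
4 → 7 → 9 → 1: 5+3+2 = 10
4 → 1: 9 = 9
The minimum is 9 m via 4 → 1.
So from 4 the first move is to 1.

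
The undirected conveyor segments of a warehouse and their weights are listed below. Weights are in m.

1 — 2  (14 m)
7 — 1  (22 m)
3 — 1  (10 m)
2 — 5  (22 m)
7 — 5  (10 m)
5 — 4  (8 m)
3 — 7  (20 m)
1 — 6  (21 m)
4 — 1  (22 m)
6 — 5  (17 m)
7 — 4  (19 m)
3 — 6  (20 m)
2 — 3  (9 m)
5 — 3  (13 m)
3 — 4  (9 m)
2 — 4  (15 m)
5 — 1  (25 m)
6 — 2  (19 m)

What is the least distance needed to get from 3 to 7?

20 m

Settle nodes by increasing distance from 3:
3: 0
2: 9  (via 3)
4: 9  (via 3)
1: 10  (via 3)
5: 13  (via 3)
6: 20  (via 3)
7: 20  (via 3)
Shortest route: 3 → 7 = 20 m.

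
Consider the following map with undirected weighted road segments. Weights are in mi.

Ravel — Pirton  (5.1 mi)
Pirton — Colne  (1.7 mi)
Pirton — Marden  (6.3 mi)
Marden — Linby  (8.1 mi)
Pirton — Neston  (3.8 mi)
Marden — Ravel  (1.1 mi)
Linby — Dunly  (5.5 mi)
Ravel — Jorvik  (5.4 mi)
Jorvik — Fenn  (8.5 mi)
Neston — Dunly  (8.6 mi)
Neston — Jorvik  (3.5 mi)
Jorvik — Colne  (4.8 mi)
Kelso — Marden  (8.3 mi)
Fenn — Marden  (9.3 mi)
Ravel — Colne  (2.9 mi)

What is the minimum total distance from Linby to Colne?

Settle nodes by increasing distance from Linby:
Linby: 0
Dunly: 5.5  (via Linby)
Marden: 8.1  (via Linby)
Ravel: 9.2  (via Marden)
Colne: 12.1  (via Ravel)
Shortest route: Linby–Marden–Ravel–Colne = 12.1 mi.

12.1 mi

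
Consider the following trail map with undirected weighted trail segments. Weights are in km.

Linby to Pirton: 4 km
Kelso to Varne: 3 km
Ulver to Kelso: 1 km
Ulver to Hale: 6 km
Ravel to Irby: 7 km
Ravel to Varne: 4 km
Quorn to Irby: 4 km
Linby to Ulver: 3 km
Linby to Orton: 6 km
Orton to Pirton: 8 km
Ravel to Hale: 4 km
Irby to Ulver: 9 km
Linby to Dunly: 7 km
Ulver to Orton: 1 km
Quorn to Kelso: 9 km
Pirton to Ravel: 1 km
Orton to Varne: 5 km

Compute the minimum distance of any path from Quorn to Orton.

Compare a few routes:
Quorn–Irby–Ulver–Orton: 4+9+1 = 14
Quorn–Kelso–Varne–Orton: 9+3+5 = 17
Quorn–Kelso–Ulver–Orton: 9+1+1 = 11
Cheapest is Quorn–Kelso–Ulver–Orton at 11 km.

11 km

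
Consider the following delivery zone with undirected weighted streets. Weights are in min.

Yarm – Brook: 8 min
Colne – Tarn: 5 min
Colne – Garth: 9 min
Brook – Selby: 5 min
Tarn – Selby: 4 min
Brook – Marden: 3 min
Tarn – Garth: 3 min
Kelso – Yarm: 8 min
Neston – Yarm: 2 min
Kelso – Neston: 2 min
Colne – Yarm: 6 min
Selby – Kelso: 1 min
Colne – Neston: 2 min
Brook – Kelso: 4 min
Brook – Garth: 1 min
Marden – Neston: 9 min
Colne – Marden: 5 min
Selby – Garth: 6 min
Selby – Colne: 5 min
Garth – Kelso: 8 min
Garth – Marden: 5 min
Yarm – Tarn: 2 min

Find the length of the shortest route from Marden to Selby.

Candidate routes:
Marden–Brook–Selby: 3+5 = 8
Marden–Brook–Garth–Selby: 3+1+6 = 10
The minimum is 8 min via Marden–Brook–Selby.

8 min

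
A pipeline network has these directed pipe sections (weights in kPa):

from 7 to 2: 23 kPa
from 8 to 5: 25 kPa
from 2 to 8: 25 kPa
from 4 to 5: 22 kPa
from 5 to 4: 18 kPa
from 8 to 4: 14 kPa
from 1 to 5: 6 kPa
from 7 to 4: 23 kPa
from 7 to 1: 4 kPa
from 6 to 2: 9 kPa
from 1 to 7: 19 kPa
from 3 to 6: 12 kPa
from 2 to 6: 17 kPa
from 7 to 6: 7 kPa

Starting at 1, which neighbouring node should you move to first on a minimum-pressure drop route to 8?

Enumerating some paths:
1 → 7 → 6 → 2 → 8: 19+7+9+25 = 60
1 → 7 → 2 → 8: 19+23+25 = 67
Cheapest is 1 → 7 → 6 → 2 → 8 at 60 kPa.
So from 1 the first move is to 7.

7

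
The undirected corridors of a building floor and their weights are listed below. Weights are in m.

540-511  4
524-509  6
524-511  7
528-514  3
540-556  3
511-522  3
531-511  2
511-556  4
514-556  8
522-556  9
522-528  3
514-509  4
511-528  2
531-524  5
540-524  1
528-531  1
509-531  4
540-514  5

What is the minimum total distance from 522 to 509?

Settle nodes by increasing distance from 522:
522: 0
528: 3  (via 522)
511: 3  (via 522)
531: 4  (via 528)
514: 6  (via 528)
540: 7  (via 511)
556: 7  (via 511)
509: 8  (via 531)
Shortest route: 522 → 528 → 531 → 509 = 8 m.

8 m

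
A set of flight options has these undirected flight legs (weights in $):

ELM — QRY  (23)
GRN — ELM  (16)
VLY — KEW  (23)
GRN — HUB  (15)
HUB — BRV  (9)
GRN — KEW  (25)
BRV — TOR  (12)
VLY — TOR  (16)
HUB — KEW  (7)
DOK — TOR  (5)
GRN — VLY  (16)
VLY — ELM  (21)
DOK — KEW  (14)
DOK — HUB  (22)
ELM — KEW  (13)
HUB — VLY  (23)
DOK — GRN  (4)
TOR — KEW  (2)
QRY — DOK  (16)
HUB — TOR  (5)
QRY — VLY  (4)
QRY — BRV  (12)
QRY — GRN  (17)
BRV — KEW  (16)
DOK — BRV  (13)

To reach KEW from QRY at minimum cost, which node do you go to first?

VLY

Compare a few routes:
QRY - VLY - TOR - KEW: 4+16+2 = 22
QRY - DOK - TOR - KEW: 16+5+2 = 23
Cheapest is QRY - VLY - TOR - KEW at $22.
So from QRY the first move is to VLY.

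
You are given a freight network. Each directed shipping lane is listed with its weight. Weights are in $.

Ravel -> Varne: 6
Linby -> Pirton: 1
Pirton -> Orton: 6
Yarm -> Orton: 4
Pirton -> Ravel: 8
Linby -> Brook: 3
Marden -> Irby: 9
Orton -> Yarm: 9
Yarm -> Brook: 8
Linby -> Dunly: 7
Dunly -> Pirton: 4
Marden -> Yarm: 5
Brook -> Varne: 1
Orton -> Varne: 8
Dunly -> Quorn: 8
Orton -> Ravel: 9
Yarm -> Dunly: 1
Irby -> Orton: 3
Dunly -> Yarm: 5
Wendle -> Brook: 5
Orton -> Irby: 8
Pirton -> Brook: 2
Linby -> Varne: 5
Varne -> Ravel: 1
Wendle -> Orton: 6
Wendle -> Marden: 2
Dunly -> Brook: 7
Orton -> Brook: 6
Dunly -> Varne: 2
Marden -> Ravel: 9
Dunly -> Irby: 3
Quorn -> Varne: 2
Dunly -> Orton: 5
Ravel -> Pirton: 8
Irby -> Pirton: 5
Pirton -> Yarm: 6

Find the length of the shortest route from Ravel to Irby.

$18

Enumerating some paths:
Ravel - Pirton - Orton - Irby: 8+6+8 = 22
Ravel - Pirton - Yarm - Dunly - Irby: 8+6+1+3 = 18
Ravel - Pirton - Yarm - Orton - Irby: 8+6+4+8 = 26
The minimum is $18 via Ravel - Pirton - Yarm - Dunly - Irby.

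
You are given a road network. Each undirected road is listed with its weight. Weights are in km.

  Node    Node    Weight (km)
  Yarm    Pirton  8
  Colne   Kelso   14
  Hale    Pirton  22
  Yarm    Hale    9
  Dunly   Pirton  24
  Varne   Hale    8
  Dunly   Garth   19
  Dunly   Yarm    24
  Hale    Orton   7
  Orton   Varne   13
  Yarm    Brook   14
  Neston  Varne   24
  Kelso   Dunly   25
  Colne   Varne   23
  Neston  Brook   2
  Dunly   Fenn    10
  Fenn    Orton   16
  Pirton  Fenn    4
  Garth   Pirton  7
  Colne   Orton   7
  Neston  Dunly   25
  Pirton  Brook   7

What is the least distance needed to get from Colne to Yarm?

23 km

Compare a few routes:
Colne - Orton - Fenn - Pirton - Yarm: 7+16+4+8 = 35
Colne - Orton - Hale - Yarm: 7+7+9 = 23
Cheapest is Colne - Orton - Hale - Yarm at 23 km.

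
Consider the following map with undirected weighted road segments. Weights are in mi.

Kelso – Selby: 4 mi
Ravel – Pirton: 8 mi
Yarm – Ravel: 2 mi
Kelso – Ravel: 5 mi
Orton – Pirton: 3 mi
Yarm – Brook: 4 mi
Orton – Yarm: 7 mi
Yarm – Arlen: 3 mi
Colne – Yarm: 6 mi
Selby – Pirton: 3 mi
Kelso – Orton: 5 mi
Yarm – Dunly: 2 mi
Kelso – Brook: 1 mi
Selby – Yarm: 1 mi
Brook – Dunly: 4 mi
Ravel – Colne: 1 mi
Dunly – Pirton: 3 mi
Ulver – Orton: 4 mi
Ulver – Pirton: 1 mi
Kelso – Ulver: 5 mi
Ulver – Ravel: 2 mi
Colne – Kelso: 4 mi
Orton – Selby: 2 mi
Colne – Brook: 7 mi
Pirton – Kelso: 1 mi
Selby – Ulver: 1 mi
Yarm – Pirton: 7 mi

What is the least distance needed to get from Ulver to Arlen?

Running Dijkstra from Ulver:
Ulver: 0
Pirton: 1  (via Ulver)
Selby: 1  (via Ulver)
Kelso: 2  (via Pirton)
Yarm: 2  (via Selby)
Ravel: 2  (via Ulver)
Orton: 3  (via Selby)
Brook: 3  (via Kelso)
Colne: 3  (via Ravel)
Dunly: 4  (via Pirton)
Arlen: 5  (via Yarm)
Shortest route: Ulver–Selby–Yarm–Arlen = 5 mi.

5 mi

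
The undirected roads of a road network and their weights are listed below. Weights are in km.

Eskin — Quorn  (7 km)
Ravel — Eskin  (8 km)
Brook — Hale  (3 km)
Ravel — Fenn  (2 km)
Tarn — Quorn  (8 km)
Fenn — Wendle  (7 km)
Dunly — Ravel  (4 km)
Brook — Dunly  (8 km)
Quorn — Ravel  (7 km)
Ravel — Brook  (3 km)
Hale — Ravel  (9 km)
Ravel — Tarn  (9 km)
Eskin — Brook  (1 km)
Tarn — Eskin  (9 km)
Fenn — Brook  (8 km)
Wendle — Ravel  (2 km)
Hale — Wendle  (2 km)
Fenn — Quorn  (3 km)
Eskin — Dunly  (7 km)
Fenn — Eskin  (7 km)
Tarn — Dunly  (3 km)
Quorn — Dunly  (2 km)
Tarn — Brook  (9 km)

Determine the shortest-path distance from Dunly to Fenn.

5 km

Compare a few routes:
Dunly → Ravel → Fenn: 4+2 = 6
Dunly → Quorn → Fenn: 2+3 = 5
Dunly → Quorn → Ravel → Fenn: 2+7+2 = 11
Cheapest is Dunly → Quorn → Fenn at 5 km.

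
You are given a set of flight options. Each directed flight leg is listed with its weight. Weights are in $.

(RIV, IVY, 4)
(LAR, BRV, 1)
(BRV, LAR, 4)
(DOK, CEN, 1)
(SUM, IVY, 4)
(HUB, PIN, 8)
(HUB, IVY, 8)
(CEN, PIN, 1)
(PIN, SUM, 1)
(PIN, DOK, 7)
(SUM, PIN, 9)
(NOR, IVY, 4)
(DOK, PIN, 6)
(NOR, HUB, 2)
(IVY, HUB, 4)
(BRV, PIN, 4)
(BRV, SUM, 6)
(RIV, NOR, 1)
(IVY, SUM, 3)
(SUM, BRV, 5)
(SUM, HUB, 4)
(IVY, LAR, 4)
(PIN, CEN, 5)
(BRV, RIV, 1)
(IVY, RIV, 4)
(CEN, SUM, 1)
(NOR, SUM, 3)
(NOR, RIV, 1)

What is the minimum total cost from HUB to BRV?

Shortest distances from HUB:
HUB: 0
PIN: 8  (via HUB)
IVY: 8  (via HUB)
SUM: 9  (via PIN)
LAR: 12  (via IVY)
RIV: 12  (via IVY)
CEN: 13  (via PIN)
BRV: 13  (via LAR)
Shortest route: HUB–IVY–LAR–BRV = $13.

$13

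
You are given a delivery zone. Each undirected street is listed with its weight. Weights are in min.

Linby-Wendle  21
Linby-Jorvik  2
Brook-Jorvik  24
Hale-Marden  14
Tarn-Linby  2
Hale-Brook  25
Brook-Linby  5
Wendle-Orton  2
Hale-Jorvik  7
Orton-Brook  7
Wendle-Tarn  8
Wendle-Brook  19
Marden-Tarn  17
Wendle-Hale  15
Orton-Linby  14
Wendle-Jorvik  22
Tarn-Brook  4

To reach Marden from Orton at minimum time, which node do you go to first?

Wendle

Candidate routes:
Orton → Brook → Linby → Tarn → Marden: 7+5+2+17 = 31
Orton → Brook → Tarn → Marden: 7+4+17 = 28
Orton → Wendle → Hale → Marden: 2+15+14 = 31
Orton → Wendle → Tarn → Marden: 2+8+17 = 27
Cheapest is Orton → Wendle → Tarn → Marden at 27 min.
So from Orton the first move is to Wendle.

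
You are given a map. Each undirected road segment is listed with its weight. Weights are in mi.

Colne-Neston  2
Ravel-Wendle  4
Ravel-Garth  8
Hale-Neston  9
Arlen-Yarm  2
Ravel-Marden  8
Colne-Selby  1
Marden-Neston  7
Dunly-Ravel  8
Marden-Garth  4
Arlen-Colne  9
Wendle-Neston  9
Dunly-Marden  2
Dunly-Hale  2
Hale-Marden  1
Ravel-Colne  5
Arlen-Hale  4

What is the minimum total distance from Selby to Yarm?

Shortest distances from Selby:
Selby: 0
Colne: 1  (via Selby)
Neston: 3  (via Colne)
Ravel: 6  (via Colne)
Marden: 10  (via Neston)
Wendle: 10  (via Ravel)
Arlen: 10  (via Colne)
Hale: 11  (via Marden)
Yarm: 12  (via Arlen)
Shortest route: Selby–Colne–Arlen–Yarm = 12 mi.

12 mi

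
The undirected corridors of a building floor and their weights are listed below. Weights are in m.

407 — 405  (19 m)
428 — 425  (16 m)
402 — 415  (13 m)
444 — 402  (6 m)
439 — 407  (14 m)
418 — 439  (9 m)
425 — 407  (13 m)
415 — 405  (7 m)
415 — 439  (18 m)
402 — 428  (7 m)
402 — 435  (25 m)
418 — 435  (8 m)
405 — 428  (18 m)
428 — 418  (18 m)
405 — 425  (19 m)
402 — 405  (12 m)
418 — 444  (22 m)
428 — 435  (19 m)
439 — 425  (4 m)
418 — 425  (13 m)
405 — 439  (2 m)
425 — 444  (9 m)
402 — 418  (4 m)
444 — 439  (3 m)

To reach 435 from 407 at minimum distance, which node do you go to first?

Candidate routes:
407 → 425 → 418 → 435: 13+13+8 = 34
407 → 425 → 439 → 418 → 435: 13+4+9+8 = 34
407 → 439 → 418 → 435: 14+9+8 = 31
The minimum is 31 m via 407 → 439 → 418 → 435.
So from 407 the first move is to 439.

439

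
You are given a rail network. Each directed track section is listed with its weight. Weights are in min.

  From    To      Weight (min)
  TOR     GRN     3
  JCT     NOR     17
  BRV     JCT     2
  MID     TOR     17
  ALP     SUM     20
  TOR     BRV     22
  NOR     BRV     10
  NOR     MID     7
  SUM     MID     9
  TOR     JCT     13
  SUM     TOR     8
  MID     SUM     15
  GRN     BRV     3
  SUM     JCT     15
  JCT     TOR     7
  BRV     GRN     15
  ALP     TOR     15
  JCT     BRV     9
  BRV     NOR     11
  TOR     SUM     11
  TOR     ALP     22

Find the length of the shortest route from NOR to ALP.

41 min

Running Dijkstra from NOR:
NOR: 0
MID: 7  (via NOR)
BRV: 10  (via NOR)
JCT: 12  (via BRV)
TOR: 19  (via JCT)
SUM: 22  (via MID)
GRN: 22  (via TOR)
ALP: 41  (via TOR)
Shortest route: NOR → BRV → JCT → TOR → ALP = 41 min.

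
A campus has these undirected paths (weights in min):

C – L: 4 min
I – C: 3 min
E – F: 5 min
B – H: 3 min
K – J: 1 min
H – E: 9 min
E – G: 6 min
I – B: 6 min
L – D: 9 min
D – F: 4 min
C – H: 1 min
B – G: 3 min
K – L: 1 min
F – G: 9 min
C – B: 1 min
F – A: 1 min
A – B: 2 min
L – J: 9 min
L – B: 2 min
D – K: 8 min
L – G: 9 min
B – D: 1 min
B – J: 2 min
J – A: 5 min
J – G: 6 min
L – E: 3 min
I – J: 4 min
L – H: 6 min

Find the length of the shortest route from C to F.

Candidate routes:
C - B - D - F: 1+1+4 = 6
C - H - B - A - F: 1+3+2+1 = 7
C - B - A - F: 1+2+1 = 4
The minimum is 4 min via C - B - A - F.

4 min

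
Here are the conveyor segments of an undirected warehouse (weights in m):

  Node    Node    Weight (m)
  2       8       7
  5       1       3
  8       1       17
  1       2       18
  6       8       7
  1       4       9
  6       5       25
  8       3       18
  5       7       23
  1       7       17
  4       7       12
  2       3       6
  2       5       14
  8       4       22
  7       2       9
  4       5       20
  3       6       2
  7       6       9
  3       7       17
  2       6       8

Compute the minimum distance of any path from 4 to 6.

21 m

Running Dijkstra from 4:
4: 0
1: 9  (via 4)
5: 12  (via 1)
7: 12  (via 4)
2: 21  (via 7)
6: 21  (via 7)
Shortest route: 4 → 7 → 6 = 21 m.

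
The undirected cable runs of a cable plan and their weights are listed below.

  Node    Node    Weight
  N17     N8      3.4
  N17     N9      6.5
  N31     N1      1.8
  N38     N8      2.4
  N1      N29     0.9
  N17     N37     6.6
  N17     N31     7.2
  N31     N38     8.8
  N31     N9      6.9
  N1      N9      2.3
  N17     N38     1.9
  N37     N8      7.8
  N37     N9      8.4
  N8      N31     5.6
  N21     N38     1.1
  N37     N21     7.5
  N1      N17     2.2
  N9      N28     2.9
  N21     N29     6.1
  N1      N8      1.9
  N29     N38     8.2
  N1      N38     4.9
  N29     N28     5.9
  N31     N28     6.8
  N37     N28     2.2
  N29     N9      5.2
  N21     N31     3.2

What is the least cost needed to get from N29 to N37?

Shortest distances from N29:
N29: 0
N1: 0.9  (via N29)
N31: 2.7  (via N1)
N8: 2.8  (via N1)
N17: 3.1  (via N1)
N9: 3.2  (via N1)
N38: 5  (via N17)
N28: 5.9  (via N29)
N21: 5.9  (via N31)
N37: 8.1  (via N28)
Shortest route: N29 → N28 → N37 = 8.1.

8.1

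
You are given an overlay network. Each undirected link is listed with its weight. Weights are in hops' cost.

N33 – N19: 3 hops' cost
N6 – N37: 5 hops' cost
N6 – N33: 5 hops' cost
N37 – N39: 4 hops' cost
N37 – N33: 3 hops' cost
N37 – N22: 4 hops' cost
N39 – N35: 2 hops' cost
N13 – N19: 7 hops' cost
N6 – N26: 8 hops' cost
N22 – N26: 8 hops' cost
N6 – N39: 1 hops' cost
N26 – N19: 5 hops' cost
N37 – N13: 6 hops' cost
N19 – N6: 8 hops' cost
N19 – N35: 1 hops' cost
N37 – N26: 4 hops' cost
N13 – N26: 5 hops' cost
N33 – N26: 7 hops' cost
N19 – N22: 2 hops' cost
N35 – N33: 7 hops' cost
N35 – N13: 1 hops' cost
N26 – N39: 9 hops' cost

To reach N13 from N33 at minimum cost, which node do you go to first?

N19

Enumerating some paths:
N33 → N19 → N35 → N13: 3+1+1 = 5
N33 → N37 → N13: 3+6 = 9
N33 → N35 → N13: 7+1 = 8
N33 → N6 → N39 → N35 → N13: 5+1+2+1 = 9
Cheapest is N33 → N19 → N35 → N13 at 5 hops' cost.
So from N33 the first move is to N19.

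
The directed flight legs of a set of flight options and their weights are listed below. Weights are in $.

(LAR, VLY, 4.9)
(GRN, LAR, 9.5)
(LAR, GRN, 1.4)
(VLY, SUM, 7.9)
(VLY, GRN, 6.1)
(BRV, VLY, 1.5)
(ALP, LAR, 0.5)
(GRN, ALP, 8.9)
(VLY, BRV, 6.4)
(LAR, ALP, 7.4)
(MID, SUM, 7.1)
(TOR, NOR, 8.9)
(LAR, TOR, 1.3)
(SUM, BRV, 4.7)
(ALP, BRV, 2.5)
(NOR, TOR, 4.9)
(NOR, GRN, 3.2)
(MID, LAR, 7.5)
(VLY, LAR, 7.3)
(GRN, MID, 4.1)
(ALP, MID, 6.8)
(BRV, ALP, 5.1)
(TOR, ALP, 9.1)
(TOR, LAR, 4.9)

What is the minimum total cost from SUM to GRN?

$11.7

Enumerating some paths:
SUM → BRV → VLY → LAR → GRN: 4.7+1.5+7.3+1.4 = 14.9
SUM → BRV → ALP → LAR → GRN: 4.7+5.1+0.5+1.4 = 11.7
SUM → BRV → VLY → GRN: 4.7+1.5+6.1 = 12.3
The minimum is $11.7 via SUM → BRV → ALP → LAR → GRN.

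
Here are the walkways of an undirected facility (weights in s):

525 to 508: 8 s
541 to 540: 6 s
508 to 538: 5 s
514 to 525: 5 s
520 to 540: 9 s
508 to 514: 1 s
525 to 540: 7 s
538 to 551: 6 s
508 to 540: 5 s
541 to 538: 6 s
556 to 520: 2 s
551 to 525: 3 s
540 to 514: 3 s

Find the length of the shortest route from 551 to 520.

Enumerating some paths:
551 → 525 → 540 → 520: 3+7+9 = 19
551 → 525 → 508 → 514 → 540 → 520: 3+8+1+3+9 = 24
551 → 525 → 514 → 508 → 540 → 520: 3+5+1+5+9 = 23
551 → 525 → 514 → 540 → 520: 3+5+3+9 = 20
Cheapest is 551 → 525 → 540 → 520 at 19 s.

19 s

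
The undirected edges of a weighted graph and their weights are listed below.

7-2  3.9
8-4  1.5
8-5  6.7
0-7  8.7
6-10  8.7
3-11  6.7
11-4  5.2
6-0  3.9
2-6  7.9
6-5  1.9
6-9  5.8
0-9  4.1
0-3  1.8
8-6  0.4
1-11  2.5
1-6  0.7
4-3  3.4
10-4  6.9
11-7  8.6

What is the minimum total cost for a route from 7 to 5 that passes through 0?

14.5

Best 7 to 0: 7 → 0 costing 8.7
Shortest 0→5: 0 → 6 → 5 = 5.8
Total via 0: 8.7 + 5.8 = 14.5.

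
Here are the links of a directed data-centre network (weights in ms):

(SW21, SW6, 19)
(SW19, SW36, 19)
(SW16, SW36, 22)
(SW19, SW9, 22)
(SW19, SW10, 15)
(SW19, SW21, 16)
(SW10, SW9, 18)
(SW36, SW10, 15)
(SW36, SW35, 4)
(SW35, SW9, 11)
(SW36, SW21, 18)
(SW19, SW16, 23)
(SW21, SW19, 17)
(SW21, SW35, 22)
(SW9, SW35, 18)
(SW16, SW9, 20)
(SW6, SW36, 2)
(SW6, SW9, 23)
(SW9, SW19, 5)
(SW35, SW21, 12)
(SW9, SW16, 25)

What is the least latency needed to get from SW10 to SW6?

Shortest distances from SW10:
SW10: 0
SW9: 18  (via SW10)
SW19: 23  (via SW9)
SW35: 36  (via SW9)
SW21: 39  (via SW19)
SW36: 42  (via SW19)
SW16: 43  (via SW9)
SW6: 58  (via SW21)
Shortest route: SW10–SW9–SW19–SW21–SW6 = 58 ms.

58 ms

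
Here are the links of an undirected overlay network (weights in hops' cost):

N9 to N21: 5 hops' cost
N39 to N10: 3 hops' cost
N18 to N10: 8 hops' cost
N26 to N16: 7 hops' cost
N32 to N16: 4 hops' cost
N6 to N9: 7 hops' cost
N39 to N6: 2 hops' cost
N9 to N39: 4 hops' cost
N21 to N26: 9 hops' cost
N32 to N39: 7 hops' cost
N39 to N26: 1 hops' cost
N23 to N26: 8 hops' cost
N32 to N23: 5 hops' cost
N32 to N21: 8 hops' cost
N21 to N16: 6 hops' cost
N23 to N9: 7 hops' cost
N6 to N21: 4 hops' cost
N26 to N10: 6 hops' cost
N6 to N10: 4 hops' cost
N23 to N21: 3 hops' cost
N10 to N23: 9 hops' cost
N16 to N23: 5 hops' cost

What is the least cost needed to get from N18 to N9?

Running Dijkstra from N18:
N18: 0
N10: 8  (via N18)
N39: 11  (via N10)
N26: 12  (via N39)
N6: 12  (via N10)
N9: 15  (via N39)
Shortest route: N18 → N10 → N39 → N9 = 15 hops' cost.

15 hops' cost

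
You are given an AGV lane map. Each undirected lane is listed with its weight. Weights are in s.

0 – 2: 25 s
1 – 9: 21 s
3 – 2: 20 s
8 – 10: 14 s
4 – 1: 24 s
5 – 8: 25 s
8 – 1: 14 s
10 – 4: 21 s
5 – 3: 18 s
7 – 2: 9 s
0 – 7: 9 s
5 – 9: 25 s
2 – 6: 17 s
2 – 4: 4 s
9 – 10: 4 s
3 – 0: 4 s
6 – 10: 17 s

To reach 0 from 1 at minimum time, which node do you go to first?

Compare a few routes:
1 - 4 - 2 - 0: 24+4+25 = 53
1 - 4 - 2 - 3 - 0: 24+4+20+4 = 52
1 - 4 - 2 - 7 - 0: 24+4+9+9 = 46
The minimum is 46 s via 1 - 4 - 2 - 7 - 0.
So from 1 the first move is to 4.

4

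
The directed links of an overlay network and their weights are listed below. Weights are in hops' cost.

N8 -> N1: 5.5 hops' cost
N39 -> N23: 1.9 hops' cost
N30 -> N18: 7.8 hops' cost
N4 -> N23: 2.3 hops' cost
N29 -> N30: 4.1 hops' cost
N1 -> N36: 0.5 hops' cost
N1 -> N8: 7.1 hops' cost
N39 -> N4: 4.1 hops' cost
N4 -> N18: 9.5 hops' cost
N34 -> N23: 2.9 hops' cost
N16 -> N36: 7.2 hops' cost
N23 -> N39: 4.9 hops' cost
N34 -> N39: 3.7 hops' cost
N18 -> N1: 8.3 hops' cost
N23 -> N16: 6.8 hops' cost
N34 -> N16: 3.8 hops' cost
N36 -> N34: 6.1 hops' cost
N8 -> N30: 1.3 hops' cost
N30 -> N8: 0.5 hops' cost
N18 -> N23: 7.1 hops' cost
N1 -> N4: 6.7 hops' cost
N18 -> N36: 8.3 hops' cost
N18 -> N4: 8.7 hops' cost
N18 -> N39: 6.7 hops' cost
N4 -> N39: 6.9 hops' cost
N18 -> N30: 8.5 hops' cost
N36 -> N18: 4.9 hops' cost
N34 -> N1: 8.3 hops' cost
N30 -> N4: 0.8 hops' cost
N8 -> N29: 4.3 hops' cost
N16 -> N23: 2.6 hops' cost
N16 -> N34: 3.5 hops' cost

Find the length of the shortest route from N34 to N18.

13.7 hops' cost

Running Dijkstra from N34:
N34: 0
N23: 2.9  (via N34)
N39: 3.7  (via N34)
N16: 3.8  (via N34)
N4: 7.8  (via N39)
N1: 8.3  (via N34)
N36: 8.8  (via N1)
N18: 13.7  (via N36)
Shortest route: N34 → N1 → N36 → N18 = 13.7 hops' cost.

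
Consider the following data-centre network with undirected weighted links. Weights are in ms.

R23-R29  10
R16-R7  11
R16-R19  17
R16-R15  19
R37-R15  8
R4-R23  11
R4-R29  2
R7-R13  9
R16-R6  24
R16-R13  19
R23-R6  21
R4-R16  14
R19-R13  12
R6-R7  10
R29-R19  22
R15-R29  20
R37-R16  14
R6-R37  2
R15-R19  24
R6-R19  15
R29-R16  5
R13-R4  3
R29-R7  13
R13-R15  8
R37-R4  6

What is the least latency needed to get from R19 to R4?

Running Dijkstra from R19:
R19: 0
R13: 12  (via R19)
R4: 15  (via R13)
Shortest route: R19–R13–R4 = 15 ms.

15 ms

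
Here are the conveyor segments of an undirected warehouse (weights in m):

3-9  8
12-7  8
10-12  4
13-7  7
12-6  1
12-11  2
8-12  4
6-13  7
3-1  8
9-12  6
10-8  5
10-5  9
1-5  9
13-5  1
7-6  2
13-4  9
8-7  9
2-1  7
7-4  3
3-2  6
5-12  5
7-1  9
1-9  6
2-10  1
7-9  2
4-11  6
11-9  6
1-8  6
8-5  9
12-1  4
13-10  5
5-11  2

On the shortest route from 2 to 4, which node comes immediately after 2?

Enumerating some paths:
2 → 10 → 12 → 11 → 4: 1+4+2+6 = 13
2 → 10 → 13 → 5 → 11 → 4: 1+5+1+2+6 = 15
2 → 10 → 12 → 6 → 7 → 4: 1+4+1+2+3 = 11
Cheapest is 2 → 10 → 12 → 6 → 7 → 4 at 11 m.
So from 2 the first move is to 10.

10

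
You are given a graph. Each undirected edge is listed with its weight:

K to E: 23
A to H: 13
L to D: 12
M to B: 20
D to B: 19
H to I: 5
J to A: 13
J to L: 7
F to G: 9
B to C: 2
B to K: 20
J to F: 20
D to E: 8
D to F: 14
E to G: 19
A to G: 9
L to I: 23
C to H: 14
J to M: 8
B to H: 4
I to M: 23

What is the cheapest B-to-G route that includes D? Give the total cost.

Best B to D: B–D costing 19
Best D to G: D–F–G costing 23
Total via D: 19 + 23 = 42.

42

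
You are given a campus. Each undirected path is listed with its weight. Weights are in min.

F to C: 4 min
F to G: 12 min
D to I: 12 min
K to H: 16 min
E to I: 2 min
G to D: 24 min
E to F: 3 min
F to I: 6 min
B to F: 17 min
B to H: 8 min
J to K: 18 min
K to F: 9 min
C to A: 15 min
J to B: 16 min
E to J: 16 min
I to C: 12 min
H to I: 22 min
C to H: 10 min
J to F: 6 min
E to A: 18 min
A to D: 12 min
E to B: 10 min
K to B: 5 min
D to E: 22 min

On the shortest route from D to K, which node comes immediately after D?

Compare a few routes:
D → I → F → K: 12+6+9 = 27
D → I → E → F → K: 12+2+3+9 = 26
The minimum is 26 min via D → I → E → F → K.
So from D the first move is to I.

I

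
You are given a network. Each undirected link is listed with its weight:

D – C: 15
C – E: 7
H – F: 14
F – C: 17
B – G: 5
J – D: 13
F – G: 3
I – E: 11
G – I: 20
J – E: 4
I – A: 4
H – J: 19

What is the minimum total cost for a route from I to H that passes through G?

37

Best I to G: I–G costing 20
Best G to H: G–F–H costing 17
Total via G: 20 + 17 = 37.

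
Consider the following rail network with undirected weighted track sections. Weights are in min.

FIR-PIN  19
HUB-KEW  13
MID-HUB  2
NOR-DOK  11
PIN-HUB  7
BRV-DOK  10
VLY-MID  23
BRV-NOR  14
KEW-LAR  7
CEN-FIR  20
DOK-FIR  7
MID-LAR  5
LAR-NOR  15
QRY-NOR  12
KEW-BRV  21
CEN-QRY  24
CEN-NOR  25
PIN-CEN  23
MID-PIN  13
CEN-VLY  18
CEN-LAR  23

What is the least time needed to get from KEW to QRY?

34 min

Candidate routes:
KEW → BRV → NOR → QRY: 21+14+12 = 47
KEW → LAR → NOR → QRY: 7+15+12 = 34
KEW → HUB → MID → LAR → NOR → QRY: 13+2+5+15+12 = 47
Cheapest is KEW → LAR → NOR → QRY at 34 min.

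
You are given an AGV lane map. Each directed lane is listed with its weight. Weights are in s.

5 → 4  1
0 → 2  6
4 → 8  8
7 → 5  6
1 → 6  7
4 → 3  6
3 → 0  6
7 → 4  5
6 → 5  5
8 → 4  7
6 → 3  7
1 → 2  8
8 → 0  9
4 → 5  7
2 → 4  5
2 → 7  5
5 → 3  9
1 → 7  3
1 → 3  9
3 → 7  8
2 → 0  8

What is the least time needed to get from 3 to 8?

Enumerating some paths:
3 → 0 → 2 → 4 → 8: 6+6+5+8 = 25
3 → 7 → 4 → 8: 8+5+8 = 21
3 → 7 → 5 → 4 → 8: 8+6+1+8 = 23
The minimum is 21 s via 3 → 7 → 4 → 8.

21 s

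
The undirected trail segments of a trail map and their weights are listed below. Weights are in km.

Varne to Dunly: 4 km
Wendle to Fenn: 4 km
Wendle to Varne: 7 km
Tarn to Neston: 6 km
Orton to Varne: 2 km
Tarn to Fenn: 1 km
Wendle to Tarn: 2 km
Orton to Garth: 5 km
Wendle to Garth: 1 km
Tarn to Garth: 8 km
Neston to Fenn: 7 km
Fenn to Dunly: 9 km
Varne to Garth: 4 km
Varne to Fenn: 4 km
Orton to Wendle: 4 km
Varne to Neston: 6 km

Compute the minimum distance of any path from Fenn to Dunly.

Settle nodes by increasing distance from Fenn:
Fenn: 0
Tarn: 1  (via Fenn)
Wendle: 3  (via Tarn)
Garth: 4  (via Wendle)
Varne: 4  (via Fenn)
Orton: 6  (via Varne)
Neston: 7  (via Fenn)
Dunly: 8  (via Varne)
Shortest route: Fenn → Varne → Dunly = 8 km.

8 km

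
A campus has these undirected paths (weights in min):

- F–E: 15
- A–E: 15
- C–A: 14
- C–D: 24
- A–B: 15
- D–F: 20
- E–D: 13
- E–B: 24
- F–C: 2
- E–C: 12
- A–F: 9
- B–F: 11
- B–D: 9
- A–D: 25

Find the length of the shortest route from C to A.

11 min

Enumerating some paths:
C–E–A: 12+15 = 27
C–A: 14 = 14
C–F–A: 2+9 = 11
Cheapest is C–F–A at 11 min.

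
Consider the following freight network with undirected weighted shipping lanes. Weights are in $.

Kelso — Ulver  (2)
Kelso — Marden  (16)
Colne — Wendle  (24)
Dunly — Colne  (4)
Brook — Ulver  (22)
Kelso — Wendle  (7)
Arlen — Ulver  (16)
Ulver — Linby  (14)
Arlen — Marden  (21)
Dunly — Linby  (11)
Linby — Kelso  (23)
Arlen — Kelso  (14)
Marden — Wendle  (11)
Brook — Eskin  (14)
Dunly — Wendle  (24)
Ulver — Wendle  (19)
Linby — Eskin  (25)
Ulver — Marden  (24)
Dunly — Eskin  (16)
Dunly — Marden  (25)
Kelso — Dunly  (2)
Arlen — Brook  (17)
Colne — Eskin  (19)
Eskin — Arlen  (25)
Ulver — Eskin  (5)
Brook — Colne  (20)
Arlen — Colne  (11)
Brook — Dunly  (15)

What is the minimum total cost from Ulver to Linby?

$14

Candidate routes:
Ulver - Eskin - Linby: 5+25 = 30
Ulver - Kelso - Linby: 2+23 = 25
Ulver - Kelso - Dunly - Linby: 2+2+11 = 15
Ulver - Linby: 14 = 14
Cheapest is Ulver - Linby at $14.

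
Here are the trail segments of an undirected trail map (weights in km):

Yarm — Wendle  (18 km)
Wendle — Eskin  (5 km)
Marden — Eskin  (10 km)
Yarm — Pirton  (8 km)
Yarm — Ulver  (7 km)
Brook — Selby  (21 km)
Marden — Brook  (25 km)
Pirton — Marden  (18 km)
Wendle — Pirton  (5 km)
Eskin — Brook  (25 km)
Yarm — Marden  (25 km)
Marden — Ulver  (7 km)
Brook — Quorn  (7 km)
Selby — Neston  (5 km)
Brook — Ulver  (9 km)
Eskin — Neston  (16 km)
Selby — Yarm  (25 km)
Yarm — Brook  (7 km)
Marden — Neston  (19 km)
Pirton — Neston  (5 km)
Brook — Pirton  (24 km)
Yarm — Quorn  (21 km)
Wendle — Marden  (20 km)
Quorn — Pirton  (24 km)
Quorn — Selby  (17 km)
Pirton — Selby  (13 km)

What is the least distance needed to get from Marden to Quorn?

Settle nodes by increasing distance from Marden:
Marden: 0
Ulver: 7  (via Marden)
Eskin: 10  (via Marden)
Yarm: 14  (via Ulver)
Wendle: 15  (via Eskin)
Brook: 16  (via Ulver)
Pirton: 18  (via Marden)
Neston: 19  (via Marden)
Quorn: 23  (via Brook)
Shortest route: Marden → Ulver → Brook → Quorn = 23 km.

23 km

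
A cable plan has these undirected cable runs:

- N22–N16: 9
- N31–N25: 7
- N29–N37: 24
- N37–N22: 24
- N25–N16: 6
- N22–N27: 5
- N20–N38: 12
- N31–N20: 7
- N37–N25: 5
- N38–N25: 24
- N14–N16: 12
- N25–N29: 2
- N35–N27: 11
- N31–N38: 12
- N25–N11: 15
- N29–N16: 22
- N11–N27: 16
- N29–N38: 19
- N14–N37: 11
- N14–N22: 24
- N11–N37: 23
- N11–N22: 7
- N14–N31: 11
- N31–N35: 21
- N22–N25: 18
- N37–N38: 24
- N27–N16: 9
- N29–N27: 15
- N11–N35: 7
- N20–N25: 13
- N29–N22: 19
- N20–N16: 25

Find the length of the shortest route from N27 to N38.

Enumerating some paths:
N27 - N29 - N25 - N31 - N38: 15+2+7+12 = 36
N27 - N22 - N16 - N25 - N31 - N38: 5+9+6+7+12 = 39
N27 - N29 - N38: 15+19 = 34
N27 - N16 - N25 - N29 - N38: 9+6+2+19 = 36
The minimum is 34 via N27 - N29 - N38.

34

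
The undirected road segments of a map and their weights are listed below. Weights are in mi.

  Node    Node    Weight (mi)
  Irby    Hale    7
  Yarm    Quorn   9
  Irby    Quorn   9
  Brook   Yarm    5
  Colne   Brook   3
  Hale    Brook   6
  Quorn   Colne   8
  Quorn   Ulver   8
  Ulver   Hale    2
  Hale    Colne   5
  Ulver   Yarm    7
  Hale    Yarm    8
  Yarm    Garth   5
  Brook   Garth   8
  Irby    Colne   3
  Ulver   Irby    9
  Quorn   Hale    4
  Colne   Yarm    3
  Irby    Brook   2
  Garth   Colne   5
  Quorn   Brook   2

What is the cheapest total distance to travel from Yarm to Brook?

Enumerating some paths:
Yarm - Brook: 5 = 5
Yarm - Colne - Brook: 3+3 = 6
Yarm - Colne - Irby - Brook: 3+3+2 = 8
Cheapest is Yarm - Brook at 5 mi.

5 mi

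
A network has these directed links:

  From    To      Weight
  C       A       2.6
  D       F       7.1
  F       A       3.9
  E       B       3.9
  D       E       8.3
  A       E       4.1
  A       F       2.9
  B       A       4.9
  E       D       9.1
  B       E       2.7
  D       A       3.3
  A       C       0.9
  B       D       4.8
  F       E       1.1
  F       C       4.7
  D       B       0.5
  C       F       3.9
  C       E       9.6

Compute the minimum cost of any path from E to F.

Running Dijkstra from E:
E: 0
B: 3.9  (via E)
D: 8.7  (via B)
A: 8.8  (via B)
C: 9.7  (via A)
F: 11.7  (via A)
Shortest route: E → B → A → F = 11.7.

11.7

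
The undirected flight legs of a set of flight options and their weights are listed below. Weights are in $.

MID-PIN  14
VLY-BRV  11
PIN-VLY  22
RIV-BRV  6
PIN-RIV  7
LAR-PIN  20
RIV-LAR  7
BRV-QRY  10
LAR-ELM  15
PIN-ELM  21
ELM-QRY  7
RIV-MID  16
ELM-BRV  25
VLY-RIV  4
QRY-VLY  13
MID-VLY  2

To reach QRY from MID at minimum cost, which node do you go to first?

VLY

Compare a few routes:
MID → VLY → BRV → QRY: 2+11+10 = 23
MID → VLY → RIV → BRV → QRY: 2+4+6+10 = 22
MID → RIV → BRV → QRY: 16+6+10 = 32
MID → VLY → QRY: 2+13 = 15
Cheapest is MID → VLY → QRY at $15.
So from MID the first move is to VLY.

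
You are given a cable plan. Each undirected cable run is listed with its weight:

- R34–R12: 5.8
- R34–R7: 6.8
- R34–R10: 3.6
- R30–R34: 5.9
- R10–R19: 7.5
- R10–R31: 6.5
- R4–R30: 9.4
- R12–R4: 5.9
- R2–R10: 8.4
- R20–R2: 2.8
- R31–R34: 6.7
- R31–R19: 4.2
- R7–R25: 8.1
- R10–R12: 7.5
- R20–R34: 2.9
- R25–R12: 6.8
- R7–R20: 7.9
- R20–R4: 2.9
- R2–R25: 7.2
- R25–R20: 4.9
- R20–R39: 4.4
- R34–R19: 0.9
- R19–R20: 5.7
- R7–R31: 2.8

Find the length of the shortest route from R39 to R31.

Settle nodes by increasing distance from R39:
R39: 0
R20: 4.4  (via R39)
R2: 7.2  (via R20)
R4: 7.3  (via R20)
R34: 7.3  (via R20)
R19: 8.2  (via R34)
R25: 9.3  (via R20)
R10: 10.9  (via R34)
R7: 12.3  (via R20)
R31: 12.4  (via R19)
Shortest route: R39 → R20 → R34 → R19 → R31 = 12.4.

12.4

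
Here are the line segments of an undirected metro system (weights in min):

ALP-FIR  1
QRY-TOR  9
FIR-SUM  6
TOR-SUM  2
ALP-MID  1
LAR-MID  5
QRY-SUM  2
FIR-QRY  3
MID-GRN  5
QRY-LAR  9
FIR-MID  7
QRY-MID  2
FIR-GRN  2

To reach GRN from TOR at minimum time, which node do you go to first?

SUM

Candidate routes:
TOR → SUM → QRY → FIR → GRN: 2+2+3+2 = 9
TOR → SUM → QRY → MID → ALP → FIR → GRN: 2+2+2+1+1+2 = 10
TOR → SUM → QRY → MID → GRN: 2+2+2+5 = 11
TOR → SUM → FIR → GRN: 2+6+2 = 10
The minimum is 9 min via TOR → SUM → QRY → FIR → GRN.
So from TOR the first move is to SUM.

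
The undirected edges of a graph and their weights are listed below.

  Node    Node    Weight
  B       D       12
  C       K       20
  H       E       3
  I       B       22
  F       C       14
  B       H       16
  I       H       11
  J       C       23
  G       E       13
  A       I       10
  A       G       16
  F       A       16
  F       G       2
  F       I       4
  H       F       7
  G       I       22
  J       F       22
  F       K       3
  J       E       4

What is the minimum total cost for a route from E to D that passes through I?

Shortest E→I: E–H–I = 14
Shortest I→D: I–B–D = 34
Total via I: 14 + 34 = 48.

48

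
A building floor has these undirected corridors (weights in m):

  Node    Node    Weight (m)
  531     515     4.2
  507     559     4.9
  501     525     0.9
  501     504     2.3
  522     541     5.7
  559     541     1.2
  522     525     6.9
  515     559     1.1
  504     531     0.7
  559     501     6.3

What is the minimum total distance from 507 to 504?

10.9 m

Compare a few routes:
507 → 559 → 515 → 531 → 504: 4.9+1.1+4.2+0.7 = 10.9
507 → 559 → 501 → 504: 4.9+6.3+2.3 = 13.5
The minimum is 10.9 m via 507 → 559 → 515 → 531 → 504.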